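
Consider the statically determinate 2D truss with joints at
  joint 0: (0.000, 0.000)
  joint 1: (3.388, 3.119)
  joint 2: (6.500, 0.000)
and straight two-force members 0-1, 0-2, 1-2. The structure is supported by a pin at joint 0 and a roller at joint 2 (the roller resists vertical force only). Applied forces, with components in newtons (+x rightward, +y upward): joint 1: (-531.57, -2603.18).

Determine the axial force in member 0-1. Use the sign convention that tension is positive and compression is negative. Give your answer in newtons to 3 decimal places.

-2216.746

N=3 nodes, M=3 members, R=3 reactions → 2N=6, M+R=6
member 0 (0-1): L=4.6051, (cx,cy)=(0.7357,0.6773)
member 1 (0-2): L=6.5000, (cx,cy)=(1.0000,0.0000)
member 2 (1-2): L=4.4060, (cx,cy)=(0.7063,-0.7079)
solve A·x = −loads:
  F[0-1] = -2216.7463 N (compression)
  F[0-2] = +1099.3129 N (tension)
  F[1-2] = -1556.4128 N (compression)
  Rx@0 = +531.5700 N
  Ry@0 = +1501.3943 N
  Ry@2 = +1101.7857 N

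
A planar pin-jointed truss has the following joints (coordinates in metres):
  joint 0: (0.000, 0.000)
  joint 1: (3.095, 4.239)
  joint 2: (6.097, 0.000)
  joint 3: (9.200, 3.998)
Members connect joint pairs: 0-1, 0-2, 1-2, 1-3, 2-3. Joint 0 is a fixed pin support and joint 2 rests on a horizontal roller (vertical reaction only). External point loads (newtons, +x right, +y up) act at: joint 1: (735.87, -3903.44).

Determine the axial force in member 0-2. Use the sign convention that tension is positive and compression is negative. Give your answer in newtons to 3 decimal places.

1765.586

N=4 nodes, M=5 members, R=3 reactions → 2N=8, M+R=8
member 0 (0-1): L=5.2486, (cx,cy)=(0.5897,0.8076)
member 1 (0-2): L=6.0970, (cx,cy)=(1.0000,0.0000)
member 2 (1-2): L=5.1943, (cx,cy)=(0.5779,-0.8161)
member 3 (1-3): L=6.1098, (cx,cy)=(0.9992,-0.0394)
member 4 (2-3): L=5.0609, (cx,cy)=(0.6131,0.7900)
solve A·x = −loads:
  F[0-1] = -1746.2367 N (compression)
  F[0-2] = +1765.5863 N (tension)
  F[1-2] = -3054.9794 N (compression)
  F[1-3] = -0.0000 N (tension)
  F[2-3] = +0.0000 N (tension)
  Rx@0 = -735.8700 N
  Ry@0 = +1410.3287 N
  Ry@2 = +2493.1113 N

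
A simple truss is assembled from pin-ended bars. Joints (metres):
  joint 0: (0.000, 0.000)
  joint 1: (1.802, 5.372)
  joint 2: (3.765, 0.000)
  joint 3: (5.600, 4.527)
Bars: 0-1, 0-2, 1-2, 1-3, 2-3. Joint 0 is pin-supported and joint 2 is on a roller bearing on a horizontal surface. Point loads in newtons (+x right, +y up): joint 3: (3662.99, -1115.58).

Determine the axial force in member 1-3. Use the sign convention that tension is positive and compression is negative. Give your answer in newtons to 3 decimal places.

N=4 nodes, M=5 members, R=3 reactions → 2N=8, M+R=8
member 0 (0-1): L=5.6662, (cx,cy)=(0.3180,0.9481)
member 1 (0-2): L=3.7650, (cx,cy)=(1.0000,0.0000)
member 2 (1-2): L=5.7194, (cx,cy)=(0.3432,-0.9393)
member 3 (1-3): L=3.8909, (cx,cy)=(0.9761,-0.2172)
member 4 (2-3): L=4.8848, (cx,cy)=(0.3757,0.9268)
solve A·x = −loads:
  F[0-1] = +5219.0234 N (tension)
  F[0-2] = +2003.1978 N (tension)
  F[1-2] = -6162.2055 N (compression)
  F[1-3] = +3867.0606 N (tension)
  F[2-3] = -297.5421 N (compression)
  Rx@0 = -3662.9900 N
  Ry@0 = -4948.0598 N
  Ry@2 = +6063.6398 N

3867.061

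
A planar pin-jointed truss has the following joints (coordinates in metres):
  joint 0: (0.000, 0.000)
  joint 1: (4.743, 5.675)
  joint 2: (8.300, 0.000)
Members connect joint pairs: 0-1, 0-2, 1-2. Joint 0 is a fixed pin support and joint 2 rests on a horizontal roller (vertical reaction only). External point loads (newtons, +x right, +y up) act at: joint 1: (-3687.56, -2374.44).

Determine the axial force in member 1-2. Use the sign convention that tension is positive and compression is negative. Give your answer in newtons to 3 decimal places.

N=3 nodes, M=3 members, R=3 reactions → 2N=6, M+R=6
member 0 (0-1): L=7.3961, (cx,cy)=(0.6413,0.7673)
member 1 (0-2): L=8.3000, (cx,cy)=(1.0000,0.0000)
member 2 (1-2): L=6.6976, (cx,cy)=(0.5311,-0.8473)
solve A·x = −loads:
  F[0-1] = -4612.1295 N (compression)
  F[0-2] = -729.8587 N (compression)
  F[1-2] = +1374.2770 N (tension)
  Rx@0 = +3687.5600 N
  Ry@0 = +3538.8899 N
  Ry@2 = -1164.4499 N

1374.277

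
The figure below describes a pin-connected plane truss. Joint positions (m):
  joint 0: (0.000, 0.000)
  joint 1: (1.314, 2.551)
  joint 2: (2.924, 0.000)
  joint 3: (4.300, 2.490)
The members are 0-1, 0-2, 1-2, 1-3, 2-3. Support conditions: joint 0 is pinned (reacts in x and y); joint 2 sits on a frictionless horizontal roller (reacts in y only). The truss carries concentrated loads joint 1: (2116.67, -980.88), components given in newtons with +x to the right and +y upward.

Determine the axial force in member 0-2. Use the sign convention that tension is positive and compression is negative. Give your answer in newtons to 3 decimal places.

N=4 nodes, M=5 members, R=3 reactions → 2N=8, M+R=8
member 0 (0-1): L=2.8695, (cx,cy)=(0.4579,0.8890)
member 1 (0-2): L=2.9240, (cx,cy)=(1.0000,0.0000)
member 2 (1-2): L=3.0166, (cx,cy)=(0.5337,-0.8457)
member 3 (1-3): L=2.9866, (cx,cy)=(0.9998,-0.0204)
member 4 (2-3): L=2.8449, (cx,cy)=(0.4837,0.8752)
solve A·x = −loads:
  F[0-1] = +1469.7132 N (tension)
  F[0-2] = +1443.6665 N (tension)
  F[1-2] = -2704.9209 N (compression)
  F[1-3] = +0.0000 N (tension)
  F[2-3] = -0.0000 N (compression)
  Rx@0 = -2116.6700 N
  Ry@0 = -1306.5692 N
  Ry@2 = +2287.4492 N

1443.666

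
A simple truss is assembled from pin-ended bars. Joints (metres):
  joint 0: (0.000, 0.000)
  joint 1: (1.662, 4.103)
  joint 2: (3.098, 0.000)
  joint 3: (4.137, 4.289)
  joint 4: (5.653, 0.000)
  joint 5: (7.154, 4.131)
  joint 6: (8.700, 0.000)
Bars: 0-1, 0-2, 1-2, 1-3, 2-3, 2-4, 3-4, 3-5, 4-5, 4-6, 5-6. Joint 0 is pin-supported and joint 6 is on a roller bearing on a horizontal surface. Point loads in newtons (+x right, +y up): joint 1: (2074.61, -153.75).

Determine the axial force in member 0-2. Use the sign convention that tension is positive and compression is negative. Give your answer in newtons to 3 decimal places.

1728.670

N=7 nodes, M=11 members, R=3 reactions → 2N=14, M+R=14
member 0 (0-1): L=4.4268, (cx,cy)=(0.3754,0.9268)
member 1 (0-2): L=3.0980, (cx,cy)=(1.0000,0.0000)
member 2 (1-2): L=4.3470, (cx,cy)=(0.3303,-0.9439)
member 3 (1-3): L=2.4820, (cx,cy)=(0.9972,0.0749)
member 4 (2-3): L=4.4131, (cx,cy)=(0.2354,0.9719)
member 5 (2-4): L=2.5550, (cx,cy)=(1.0000,0.0000)
member 6 (3-4): L=4.5490, (cx,cy)=(0.3333,-0.9428)
member 7 (3-5): L=3.0211, (cx,cy)=(0.9986,-0.0523)
member 8 (4-5): L=4.3952, (cx,cy)=(0.3415,0.9399)
member 9 (4-6): L=3.0470, (cx,cy)=(1.0000,0.0000)
member 10 (5-6): L=4.4108, (cx,cy)=(0.3505,-0.9366)
solve A·x = −loads:
  F[0-1] = +921.4316 N (tension)
  F[0-2] = +1728.6699 N (tension)
  F[1-2] = -1174.4643 N (compression)
  F[1-3] = -1344.4778 N (compression)
  F[2-3] = +1140.5949 N (tension)
  F[2-4] = +1072.1579 N (tension)
  F[3-4] = -1028.3607 N (compression)
  F[3-5] = -730.4490 N (compression)
  F[4-5] = +1031.5953 N (tension)
  F[4-6] = +377.1539 N (tension)
  F[5-6] = -1076.0385 N (compression)
  Rx@0 = -2074.6100 N
  Ry@0 = -854.0267 N
  Ry@6 = +1007.7767 N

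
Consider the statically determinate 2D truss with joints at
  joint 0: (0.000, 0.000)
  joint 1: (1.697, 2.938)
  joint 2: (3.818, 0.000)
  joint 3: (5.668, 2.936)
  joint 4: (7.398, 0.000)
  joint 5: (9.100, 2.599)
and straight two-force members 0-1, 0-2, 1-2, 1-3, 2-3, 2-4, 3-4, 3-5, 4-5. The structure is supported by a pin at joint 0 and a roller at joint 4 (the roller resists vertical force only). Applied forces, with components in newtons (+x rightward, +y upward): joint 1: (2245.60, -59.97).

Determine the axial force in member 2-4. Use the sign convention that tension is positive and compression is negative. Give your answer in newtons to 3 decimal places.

533.590

N=6 nodes, M=9 members, R=3 reactions → 2N=12, M+R=12
member 0 (0-1): L=3.3929, (cx,cy)=(0.5002,0.8659)
member 1 (0-2): L=3.8180, (cx,cy)=(1.0000,0.0000)
member 2 (1-2): L=3.6236, (cx,cy)=(0.5853,-0.8108)
member 3 (1-3): L=3.9710, (cx,cy)=(1.0000,-0.0005)
member 4 (2-3): L=3.4702, (cx,cy)=(0.5331,0.8460)
member 5 (2-4): L=3.5800, (cx,cy)=(1.0000,0.0000)
member 6 (3-4): L=3.4078, (cx,cy)=(0.5077,-0.8616)
member 7 (3-5): L=3.4485, (cx,cy)=(0.9952,-0.0977)
member 8 (4-5): L=3.1067, (cx,cy)=(0.5478,0.8366)
solve A·x = −loads:
  F[0-1] = +976.5118 N (tension)
  F[0-2] = +1757.1833 N (tension)
  F[1-2] = -1116.1940 N (compression)
  F[1-3] = -1103.8423 N (compression)
  F[2-3] = +1069.6830 N (tension)
  F[2-4] = +533.5902 N (tension)
  F[3-4] = -1051.0755 N (compression)
  F[3-5] = -0.0000 N (compression)
  F[4-5] = +0.0000 N (tension)
  Rx@0 = -2245.6000 N
  Ry@0 = -845.5912 N
  Ry@4 = +905.5612 N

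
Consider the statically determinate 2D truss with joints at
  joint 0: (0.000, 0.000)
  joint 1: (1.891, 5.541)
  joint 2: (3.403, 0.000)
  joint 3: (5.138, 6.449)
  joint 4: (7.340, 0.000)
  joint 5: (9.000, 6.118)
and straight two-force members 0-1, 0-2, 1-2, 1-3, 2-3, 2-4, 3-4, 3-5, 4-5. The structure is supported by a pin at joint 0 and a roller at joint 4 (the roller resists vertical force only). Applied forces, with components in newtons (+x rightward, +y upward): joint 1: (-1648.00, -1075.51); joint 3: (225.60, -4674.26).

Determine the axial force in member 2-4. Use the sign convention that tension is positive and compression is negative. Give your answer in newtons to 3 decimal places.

854.712

N=6 nodes, M=9 members, R=3 reactions → 2N=12, M+R=12
member 0 (0-1): L=5.8548, (cx,cy)=(0.3230,0.9464)
member 1 (0-2): L=3.4030, (cx,cy)=(1.0000,0.0000)
member 2 (1-2): L=5.7436, (cx,cy)=(0.2632,-0.9647)
member 3 (1-3): L=3.3716, (cx,cy)=(0.9631,0.2693)
member 4 (2-3): L=6.6783, (cx,cy)=(0.2598,0.9657)
member 5 (2-4): L=3.9370, (cx,cy)=(1.0000,0.0000)
member 6 (3-4): L=6.8146, (cx,cy)=(0.3231,-0.9464)
member 7 (3-5): L=3.8762, (cx,cy)=(0.9963,-0.0854)
member 8 (4-5): L=6.3392, (cx,cy)=(0.2619,0.9651)
solve A·x = −loads:
  F[0-1] = -3430.4284 N (compression)
  F[0-2] = -314.4285 N (compression)
  F[1-2] = +2236.3294 N (tension)
  F[1-3] = -50.5530 N (compression)
  F[2-3] = -2234.1623 N (compression)
  F[2-4] = +854.7122 N (tension)
  F[3-4] = -2645.0948 N (compression)
  F[3-5] = -0.0000 N (compression)
  F[4-5] = +0.0000 N (tension)
  Rx@0 = +1422.4000 N
  Ry@0 = +3246.5733 N
  Ry@4 = +2503.1967 N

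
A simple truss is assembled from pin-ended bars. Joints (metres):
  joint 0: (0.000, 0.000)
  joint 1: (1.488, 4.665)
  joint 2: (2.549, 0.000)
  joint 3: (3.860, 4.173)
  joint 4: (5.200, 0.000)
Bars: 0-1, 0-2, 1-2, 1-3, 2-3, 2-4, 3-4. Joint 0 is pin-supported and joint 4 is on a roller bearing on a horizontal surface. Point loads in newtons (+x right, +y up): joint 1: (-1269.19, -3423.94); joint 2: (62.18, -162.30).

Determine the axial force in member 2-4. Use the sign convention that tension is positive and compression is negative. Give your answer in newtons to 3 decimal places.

-25.457

N=5 nodes, M=7 members, R=3 reactions → 2N=10, M+R=10
member 0 (0-1): L=4.8966, (cx,cy)=(0.3039,0.9527)
member 1 (0-2): L=2.5490, (cx,cy)=(1.0000,0.0000)
member 2 (1-2): L=4.7841, (cx,cy)=(0.2218,-0.9751)
member 3 (1-3): L=2.4225, (cx,cy)=(0.9792,-0.2031)
member 4 (2-3): L=4.3741, (cx,cy)=(0.2997,0.9540)
member 5 (2-4): L=2.6510, (cx,cy)=(1.0000,0.0000)
member 6 (3-4): L=4.3829, (cx,cy)=(0.3057,-0.9521)
solve A·x = −loads:
  F[0-1] = -3847.4716 N (compression)
  F[0-2] = -37.8158 N (compression)
  F[1-2] = +237.6898 N (tension)
  F[1-3] = +48.2886 N (tension)
  F[2-3] = -72.8184 N (compression)
  F[2-4] = -25.4571 N (compression)
  F[3-4] = +83.2651 N (tension)
  Rx@0 = +1207.0100 N
  Ry@0 = +3665.5181 N
  Ry@4 = -79.2781 N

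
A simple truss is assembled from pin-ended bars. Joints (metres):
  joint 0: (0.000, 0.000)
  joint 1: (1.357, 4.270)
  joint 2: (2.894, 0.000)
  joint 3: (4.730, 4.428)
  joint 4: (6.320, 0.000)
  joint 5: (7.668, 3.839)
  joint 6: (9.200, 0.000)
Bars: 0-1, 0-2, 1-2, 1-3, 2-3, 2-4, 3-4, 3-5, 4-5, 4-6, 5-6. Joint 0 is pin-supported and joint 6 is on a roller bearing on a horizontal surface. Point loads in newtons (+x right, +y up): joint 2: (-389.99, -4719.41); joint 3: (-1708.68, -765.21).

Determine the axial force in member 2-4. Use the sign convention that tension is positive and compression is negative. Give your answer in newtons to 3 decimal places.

N=7 nodes, M=11 members, R=3 reactions → 2N=14, M+R=14
member 0 (0-1): L=4.4804, (cx,cy)=(0.3029,0.9530)
member 1 (0-2): L=2.8940, (cx,cy)=(1.0000,0.0000)
member 2 (1-2): L=4.5382, (cx,cy)=(0.3387,-0.9409)
member 3 (1-3): L=3.3767, (cx,cy)=(0.9989,0.0468)
member 4 (2-3): L=4.7935, (cx,cy)=(0.3830,0.9237)
member 5 (2-4): L=3.4260, (cx,cy)=(1.0000,0.0000)
member 6 (3-4): L=4.7048, (cx,cy)=(0.3380,-0.9412)
member 7 (3-5): L=2.9965, (cx,cy)=(0.9805,-0.1966)
member 8 (4-5): L=4.0688, (cx,cy)=(0.3313,0.9435)
member 9 (4-6): L=2.8800, (cx,cy)=(1.0000,0.0000)
member 10 (5-6): L=4.1334, (cx,cy)=(0.3706,-0.9288)
solve A·x = −loads:
  F[0-1] = -4647.3137 N (compression)
  F[0-2] = -691.1289 N (compression)
  F[1-2] = +4560.2600 N (tension)
  F[1-3] = -2955.2490 N (compression)
  F[2-3] = +464.0415 N (tension)
  F[2-4] = +1065.5972 N (tension)
  F[3-4] = -963.9867 N (compression)
  F[3-5] = -754.5368 N (compression)
  F[4-5] = +961.5745 N (tension)
  F[4-6] = +421.2441 N (tension)
  F[5-6] = -1136.5324 N (compression)
  Rx@0 = +2098.6700 N
  Ry@0 = +4429.0351 N
  Ry@6 = +1055.5849 N

1065.597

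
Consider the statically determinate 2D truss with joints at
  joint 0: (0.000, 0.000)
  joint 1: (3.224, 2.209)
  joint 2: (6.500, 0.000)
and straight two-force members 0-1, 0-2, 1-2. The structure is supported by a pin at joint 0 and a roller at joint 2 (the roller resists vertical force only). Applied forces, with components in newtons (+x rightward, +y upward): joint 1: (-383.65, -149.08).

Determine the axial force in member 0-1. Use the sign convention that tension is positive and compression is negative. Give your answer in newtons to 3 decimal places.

N=3 nodes, M=3 members, R=3 reactions → 2N=6, M+R=6
member 0 (0-1): L=3.9082, (cx,cy)=(0.8249,0.5652)
member 1 (0-2): L=6.5000, (cx,cy)=(1.0000,0.0000)
member 2 (1-2): L=3.9512, (cx,cy)=(0.8291,-0.5591)
solve A·x = −loads:
  F[0-1] = -363.6044 N (compression)
  F[0-2] = -83.6993 N (compression)
  F[1-2] = +100.9498 N (tension)
  Rx@0 = +383.6500 N
  Ry@0 = +205.5183 N
  Ry@2 = -56.4383 N

-363.604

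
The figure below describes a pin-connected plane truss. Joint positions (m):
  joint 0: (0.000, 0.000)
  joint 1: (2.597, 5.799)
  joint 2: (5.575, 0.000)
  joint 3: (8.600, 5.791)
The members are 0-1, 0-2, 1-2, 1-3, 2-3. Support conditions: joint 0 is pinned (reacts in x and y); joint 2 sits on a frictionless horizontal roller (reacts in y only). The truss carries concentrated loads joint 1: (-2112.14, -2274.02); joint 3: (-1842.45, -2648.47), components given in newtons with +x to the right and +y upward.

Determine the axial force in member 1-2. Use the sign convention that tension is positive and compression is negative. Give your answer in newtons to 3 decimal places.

1815.600

N=4 nodes, M=5 members, R=3 reactions → 2N=8, M+R=8
member 0 (0-1): L=6.3540, (cx,cy)=(0.4087,0.9127)
member 1 (0-2): L=5.5750, (cx,cy)=(1.0000,0.0000)
member 2 (1-2): L=6.5190, (cx,cy)=(0.4568,-0.8896)
member 3 (1-3): L=6.0030, (cx,cy)=(1.0000,-0.0013)
member 4 (2-3): L=6.5335, (cx,cy)=(0.4630,0.8864)
solve A·x = −loads:
  F[0-1] = -4260.6169 N (compression)
  F[0-2] = -2213.1844 N (compression)
  F[1-2] = +1815.5997 N (tension)
  F[1-3] = -458.6703 N (compression)
  F[2-3] = -2988.7253 N (compression)
  Rx@0 = +3954.5900 N
  Ry@0 = +3888.4911 N
  Ry@2 = +1033.9989 N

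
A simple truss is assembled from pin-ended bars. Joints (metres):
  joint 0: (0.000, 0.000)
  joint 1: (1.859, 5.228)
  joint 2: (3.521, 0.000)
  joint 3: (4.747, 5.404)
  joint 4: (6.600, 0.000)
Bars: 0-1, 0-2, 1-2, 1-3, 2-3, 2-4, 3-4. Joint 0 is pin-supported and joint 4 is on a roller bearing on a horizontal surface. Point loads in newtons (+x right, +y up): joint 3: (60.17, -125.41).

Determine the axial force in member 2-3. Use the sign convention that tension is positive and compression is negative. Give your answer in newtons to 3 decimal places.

N=5 nodes, M=7 members, R=3 reactions → 2N=10, M+R=10
member 0 (0-1): L=5.5487, (cx,cy)=(0.3350,0.9422)
member 1 (0-2): L=3.5210, (cx,cy)=(1.0000,0.0000)
member 2 (1-2): L=5.4858, (cx,cy)=(0.3030,-0.9530)
member 3 (1-3): L=2.8934, (cx,cy)=(0.9981,0.0608)
member 4 (2-3): L=5.5413, (cx,cy)=(0.2212,0.9752)
member 5 (2-4): L=3.0790, (cx,cy)=(1.0000,0.0000)
member 6 (3-4): L=5.7129, (cx,cy)=(0.3244,-0.9459)
solve A·x = −loads:
  F[0-1] = +14.9189 N (tension)
  F[0-2] = +55.1717 N (tension)
  F[1-2] = -14.1560 N (compression)
  F[1-3] = +9.3043 N (tension)
  F[2-3] = +13.8335 N (tension)
  F[2-4] = +47.8223 N (tension)
  F[3-4] = -147.4379 N (compression)
  Rx@0 = -60.1700 N
  Ry@0 = -14.0567 N
  Ry@4 = +139.4667 N

13.834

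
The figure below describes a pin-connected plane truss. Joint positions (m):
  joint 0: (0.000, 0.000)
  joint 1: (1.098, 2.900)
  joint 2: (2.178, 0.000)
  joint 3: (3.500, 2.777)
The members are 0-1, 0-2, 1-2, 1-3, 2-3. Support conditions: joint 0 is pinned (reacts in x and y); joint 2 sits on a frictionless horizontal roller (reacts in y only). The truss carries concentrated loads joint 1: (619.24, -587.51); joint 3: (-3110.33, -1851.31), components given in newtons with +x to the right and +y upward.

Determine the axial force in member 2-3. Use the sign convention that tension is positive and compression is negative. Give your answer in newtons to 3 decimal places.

-2173.792

N=4 nodes, M=5 members, R=3 reactions → 2N=8, M+R=8
member 0 (0-1): L=3.1009, (cx,cy)=(0.3541,0.9352)
member 1 (0-2): L=2.1780, (cx,cy)=(1.0000,0.0000)
member 2 (1-2): L=3.0946, (cx,cy)=(0.3490,-0.9371)
member 3 (1-3): L=2.4051, (cx,cy)=(0.9987,-0.0511)
member 4 (2-3): L=3.0756, (cx,cy)=(0.4298,0.9029)
solve A·x = −loads:
  F[0-1] = -2468.7976 N (compression)
  F[0-2] = -1616.9126 N (compression)
  F[1-2] = +1955.7320 N (tension)
  F[1-3] = -2178.8144 N (compression)
  F[2-3] = -2173.7918 N (compression)
  Rx@0 = +2491.0900 N
  Ry@0 = +2308.8473 N
  Ry@2 = +129.9727 N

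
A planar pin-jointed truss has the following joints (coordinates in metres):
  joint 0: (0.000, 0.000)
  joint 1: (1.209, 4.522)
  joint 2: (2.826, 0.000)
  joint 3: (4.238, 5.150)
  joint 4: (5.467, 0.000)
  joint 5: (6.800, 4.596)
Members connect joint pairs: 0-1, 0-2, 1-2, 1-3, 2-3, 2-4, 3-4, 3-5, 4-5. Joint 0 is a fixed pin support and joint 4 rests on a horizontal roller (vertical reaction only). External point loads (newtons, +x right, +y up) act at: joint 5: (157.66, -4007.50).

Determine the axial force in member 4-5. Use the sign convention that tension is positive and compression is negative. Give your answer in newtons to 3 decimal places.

-3893.001

N=6 nodes, M=9 members, R=3 reactions → 2N=12, M+R=12
member 0 (0-1): L=4.6808, (cx,cy)=(0.2583,0.9661)
member 1 (0-2): L=2.8260, (cx,cy)=(1.0000,0.0000)
member 2 (1-2): L=4.8024, (cx,cy)=(0.3367,-0.9416)
member 3 (1-3): L=3.0934, (cx,cy)=(0.9792,0.2030)
member 4 (2-3): L=5.3401, (cx,cy)=(0.2644,0.9644)
member 5 (2-4): L=2.6410, (cx,cy)=(1.0000,0.0000)
member 6 (3-4): L=5.2946, (cx,cy)=(0.2321,-0.9727)
member 7 (3-5): L=2.6212, (cx,cy)=(0.9774,-0.2114)
member 8 (4-5): L=4.7854, (cx,cy)=(0.2786,0.9604)
solve A·x = −loads:
  F[0-1] = +1148.6528 N (tension)
  F[0-2] = -139.0227 N (compression)
  F[1-2] = -1036.3321 N (compression)
  F[1-3] = +659.3518 N (tension)
  F[2-3] = +1011.8331 N (tension)
  F[2-4] = -755.5070 N (compression)
  F[3-4] = -1416.9621 N (compression)
  F[3-5] = +1270.7831 N (tension)
  F[4-5] = -3893.0010 N (compression)
  Rx@0 = -157.6600 N
  Ry@0 = -1109.6768 N
  Ry@4 = +5117.1768 N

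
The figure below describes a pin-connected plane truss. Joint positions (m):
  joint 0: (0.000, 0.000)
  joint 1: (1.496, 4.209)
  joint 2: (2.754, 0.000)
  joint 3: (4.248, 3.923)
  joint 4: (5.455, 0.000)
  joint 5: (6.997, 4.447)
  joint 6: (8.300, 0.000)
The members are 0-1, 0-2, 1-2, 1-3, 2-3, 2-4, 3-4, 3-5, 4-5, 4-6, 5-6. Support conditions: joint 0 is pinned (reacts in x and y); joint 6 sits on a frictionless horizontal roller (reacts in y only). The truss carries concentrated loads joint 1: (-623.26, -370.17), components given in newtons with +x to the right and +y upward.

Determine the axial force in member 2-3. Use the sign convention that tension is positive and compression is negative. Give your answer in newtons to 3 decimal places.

N=7 nodes, M=11 members, R=3 reactions → 2N=14, M+R=14
member 0 (0-1): L=4.4670, (cx,cy)=(0.3349,0.9423)
member 1 (0-2): L=2.7540, (cx,cy)=(1.0000,0.0000)
member 2 (1-2): L=4.3930, (cx,cy)=(0.2864,-0.9581)
member 3 (1-3): L=2.7668, (cx,cy)=(0.9946,-0.1034)
member 4 (2-3): L=4.1979, (cx,cy)=(0.3559,0.9345)
member 5 (2-4): L=2.7010, (cx,cy)=(1.0000,0.0000)
member 6 (3-4): L=4.1045, (cx,cy)=(0.2941,-0.9558)
member 7 (3-5): L=2.7985, (cx,cy)=(0.9823,0.1872)
member 8 (4-5): L=4.7068, (cx,cy)=(0.3276,0.9448)
member 9 (4-6): L=2.8450, (cx,cy)=(1.0000,0.0000)
member 10 (5-6): L=4.6340, (cx,cy)=(0.2812,-0.9597)
solve A·x = −loads:
  F[0-1] = -657.4784 N (compression)
  F[0-2] = -403.0681 N (compression)
  F[1-2] = +223.4608 N (tension)
  F[1-3] = +340.9026 N (tension)
  F[2-3] = -229.1027 N (compression)
  F[2-4] = -257.5397 N (compression)
  F[3-4] = +294.9399 N (tension)
  F[3-5] = +173.8824 N (tension)
  F[4-5] = -298.3652 N (compression)
  F[4-6] = -73.0584 N (compression)
  F[5-6] = +259.8235 N (tension)
  Rx@0 = +623.2600 N
  Ry@0 = +619.5106 N
  Ry@6 = -249.3406 N

-229.103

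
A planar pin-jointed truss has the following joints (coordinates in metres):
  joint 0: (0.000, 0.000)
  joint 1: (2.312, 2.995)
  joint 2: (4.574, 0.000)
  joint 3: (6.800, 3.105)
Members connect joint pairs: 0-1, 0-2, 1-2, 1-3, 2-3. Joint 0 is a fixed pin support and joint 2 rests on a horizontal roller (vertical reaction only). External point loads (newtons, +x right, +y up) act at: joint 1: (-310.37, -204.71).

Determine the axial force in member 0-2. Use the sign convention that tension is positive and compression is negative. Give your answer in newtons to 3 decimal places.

-75.339

N=4 nodes, M=5 members, R=3 reactions → 2N=8, M+R=8
member 0 (0-1): L=3.7836, (cx,cy)=(0.6111,0.7916)
member 1 (0-2): L=4.5740, (cx,cy)=(1.0000,0.0000)
member 2 (1-2): L=3.7532, (cx,cy)=(0.6027,-0.7980)
member 3 (1-3): L=4.4893, (cx,cy)=(0.9997,0.0245)
member 4 (2-3): L=3.8205, (cx,cy)=(0.5826,0.8127)
solve A·x = −loads:
  F[0-1] = -384.6259 N (compression)
  F[0-2] = -75.3391 N (compression)
  F[1-2] = +125.0063 N (tension)
  F[1-3] = +0.0000 N (tension)
  F[2-3] = +0.0000 N (tension)
  Rx@0 = +310.3700 N
  Ry@0 = +304.4627 N
  Ry@2 = -99.7527 N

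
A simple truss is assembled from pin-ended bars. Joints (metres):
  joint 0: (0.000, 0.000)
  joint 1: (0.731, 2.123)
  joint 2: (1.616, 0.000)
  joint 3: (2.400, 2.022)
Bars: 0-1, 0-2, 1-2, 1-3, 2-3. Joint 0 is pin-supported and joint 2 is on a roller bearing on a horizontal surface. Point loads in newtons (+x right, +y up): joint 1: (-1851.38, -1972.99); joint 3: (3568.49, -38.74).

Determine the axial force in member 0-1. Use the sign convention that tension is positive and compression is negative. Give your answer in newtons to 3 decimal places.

1027.045

N=4 nodes, M=5 members, R=3 reactions → 2N=8, M+R=8
member 0 (0-1): L=2.2453, (cx,cy)=(0.3256,0.9455)
member 1 (0-2): L=1.6160, (cx,cy)=(1.0000,0.0000)
member 2 (1-2): L=2.3001, (cx,cy)=(0.3848,-0.9230)
member 3 (1-3): L=1.6721, (cx,cy)=(0.9982,-0.0604)
member 4 (2-3): L=2.1687, (cx,cy)=(0.3615,0.9324)
solve A·x = −loads:
  F[0-1] = +1027.0448 N (tension)
  F[0-2] = +1382.7400 N (tension)
  F[1-2] = -3419.2020 N (compression)
  F[1-3] = +3507.7607 N (tension)
  F[2-3] = +185.7052 N (tension)
  Rx@0 = -1717.1100 N
  Ry@0 = -971.0910 N
  Ry@2 = +2982.8210 N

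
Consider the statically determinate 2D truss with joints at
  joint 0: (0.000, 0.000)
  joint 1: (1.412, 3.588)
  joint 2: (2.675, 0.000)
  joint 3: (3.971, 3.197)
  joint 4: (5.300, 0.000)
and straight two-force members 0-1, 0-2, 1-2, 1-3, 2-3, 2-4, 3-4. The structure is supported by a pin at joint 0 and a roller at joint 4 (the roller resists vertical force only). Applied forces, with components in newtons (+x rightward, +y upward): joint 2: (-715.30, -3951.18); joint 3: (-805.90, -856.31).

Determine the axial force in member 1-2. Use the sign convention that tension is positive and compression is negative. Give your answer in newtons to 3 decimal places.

N=5 nodes, M=7 members, R=3 reactions → 2N=10, M+R=10
member 0 (0-1): L=3.8558, (cx,cy)=(0.3662,0.9305)
member 1 (0-2): L=2.6750, (cx,cy)=(1.0000,0.0000)
member 2 (1-2): L=3.8038, (cx,cy)=(0.3320,-0.9433)
member 3 (1-3): L=2.5887, (cx,cy)=(0.9885,-0.1510)
member 4 (2-3): L=3.4497, (cx,cy)=(0.3757,0.9267)
member 5 (2-4): L=2.6250, (cx,cy)=(1.0000,0.0000)
member 6 (3-4): L=3.4622, (cx,cy)=(0.3839,-0.9234)
solve A·x = −loads:
  F[0-1] = -2856.2015 N (compression)
  F[0-2] = -475.2649 N (compression)
  F[1-2] = +3156.8717 N (tension)
  F[1-3] = -2118.4345 N (compression)
  F[2-3] = +1050.3489 N (tension)
  F[2-4] = +893.6305 N (tension)
  F[3-4] = -2328.0330 N (compression)
  Rx@0 = +1521.2000 N
  Ry@0 = +2657.8011 N
  Ry@4 = +2149.6889 N

3156.872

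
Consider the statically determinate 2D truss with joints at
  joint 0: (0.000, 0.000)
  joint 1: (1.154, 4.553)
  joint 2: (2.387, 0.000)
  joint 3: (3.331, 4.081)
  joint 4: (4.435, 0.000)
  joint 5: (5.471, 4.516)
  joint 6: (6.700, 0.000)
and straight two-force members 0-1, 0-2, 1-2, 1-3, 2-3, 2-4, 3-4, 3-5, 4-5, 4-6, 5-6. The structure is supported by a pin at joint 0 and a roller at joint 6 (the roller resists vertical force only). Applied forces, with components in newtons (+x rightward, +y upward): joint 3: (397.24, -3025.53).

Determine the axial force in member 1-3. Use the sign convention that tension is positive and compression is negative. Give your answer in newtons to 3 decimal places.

-729.138

N=7 nodes, M=11 members, R=3 reactions → 2N=14, M+R=14
member 0 (0-1): L=4.6970, (cx,cy)=(0.2457,0.9693)
member 1 (0-2): L=2.3870, (cx,cy)=(1.0000,0.0000)
member 2 (1-2): L=4.7170, (cx,cy)=(0.2614,-0.9652)
member 3 (1-3): L=2.2276, (cx,cy)=(0.9773,-0.2119)
member 4 (2-3): L=4.1888, (cx,cy)=(0.2254,0.9743)
member 5 (2-4): L=2.0480, (cx,cy)=(1.0000,0.0000)
member 6 (3-4): L=4.2277, (cx,cy)=(0.2611,-0.9653)
member 7 (3-5): L=2.1838, (cx,cy)=(0.9800,0.1992)
member 8 (4-5): L=4.6333, (cx,cy)=(0.2236,0.9747)
member 9 (4-6): L=2.2650, (cx,cy)=(1.0000,0.0000)
member 10 (5-6): L=4.6802, (cx,cy)=(0.2626,-0.9649)
solve A·x = −loads:
  F[0-1] = -1319.8394 N (compression)
  F[0-2] = +721.5118 N (tension)
  F[1-2] = +1485.5295 N (tension)
  F[1-3] = -729.1376 N (compression)
  F[2-3] = -1471.7420 N (compression)
  F[2-4] = +1441.5009 N (tension)
  F[3-4] = -2002.3511 N (compression)
  F[3-5] = -937.4023 N (compression)
  F[4-5] = +1983.0828 N (tension)
  F[4-6] = +475.2022 N (tension)
  F[5-6] = -1809.6525 N (compression)
  Rx@0 = -397.2400 N
  Ry@0 = +1279.3842 N
  Ry@6 = +1746.1458 N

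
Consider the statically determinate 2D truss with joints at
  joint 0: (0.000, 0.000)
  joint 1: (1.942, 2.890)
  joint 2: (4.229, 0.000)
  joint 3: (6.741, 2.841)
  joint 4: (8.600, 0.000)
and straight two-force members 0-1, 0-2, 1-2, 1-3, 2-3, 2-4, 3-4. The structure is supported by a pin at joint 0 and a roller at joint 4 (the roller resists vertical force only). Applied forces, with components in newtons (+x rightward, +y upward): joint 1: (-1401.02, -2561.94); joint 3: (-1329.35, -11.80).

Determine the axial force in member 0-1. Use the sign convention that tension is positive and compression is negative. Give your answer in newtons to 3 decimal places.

-3489.016

N=5 nodes, M=7 members, R=3 reactions → 2N=10, M+R=10
member 0 (0-1): L=3.4819, (cx,cy)=(0.5577,0.8300)
member 1 (0-2): L=4.2290, (cx,cy)=(1.0000,0.0000)
member 2 (1-2): L=3.6854, (cx,cy)=(0.6206,-0.7842)
member 3 (1-3): L=4.7993, (cx,cy)=(0.9999,-0.0102)
member 4 (2-3): L=3.7923, (cx,cy)=(0.6624,0.7492)
member 5 (2-4): L=4.3710, (cx,cy)=(1.0000,0.0000)
member 6 (3-4): L=3.3952, (cx,cy)=(0.5475,-0.8368)
solve A·x = −loads:
  F[0-1] = -3489.0162 N (compression)
  F[0-2] = -784.3879 N (compression)
  F[1-2] = +436.5350 N (tension)
  F[1-3] = -815.8965 N (compression)
  F[2-3] = -456.9380 N (compression)
  F[2-4] = -210.8215 N (compression)
  F[3-4] = +385.0319 N (tension)
  Rx@0 = +2730.3700 N
  Ry@0 = +2895.9260 N
  Ry@4 = -322.1860 N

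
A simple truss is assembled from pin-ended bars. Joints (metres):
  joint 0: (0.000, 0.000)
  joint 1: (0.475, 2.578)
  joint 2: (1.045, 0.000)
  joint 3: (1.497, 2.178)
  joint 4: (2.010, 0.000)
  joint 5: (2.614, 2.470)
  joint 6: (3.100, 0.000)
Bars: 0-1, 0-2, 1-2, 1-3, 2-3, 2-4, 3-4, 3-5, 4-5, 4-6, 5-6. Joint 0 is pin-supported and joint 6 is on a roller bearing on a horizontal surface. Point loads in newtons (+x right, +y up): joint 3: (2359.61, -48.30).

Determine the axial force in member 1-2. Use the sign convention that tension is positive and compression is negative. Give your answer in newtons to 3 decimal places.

-1962.718

N=7 nodes, M=11 members, R=3 reactions → 2N=14, M+R=14
member 0 (0-1): L=2.6214, (cx,cy)=(0.1812,0.9834)
member 1 (0-2): L=1.0450, (cx,cy)=(1.0000,0.0000)
member 2 (1-2): L=2.6403, (cx,cy)=(0.2159,-0.9764)
member 3 (1-3): L=1.0975, (cx,cy)=(0.9312,-0.3645)
member 4 (2-3): L=2.2244, (cx,cy)=(0.2032,0.9791)
member 5 (2-4): L=0.9650, (cx,cy)=(1.0000,0.0000)
member 6 (3-4): L=2.2376, (cx,cy)=(0.2293,-0.9734)
member 7 (3-5): L=1.1545, (cx,cy)=(0.9675,0.2529)
member 8 (4-5): L=2.5428, (cx,cy)=(0.2375,0.9714)
member 9 (4-6): L=1.0900, (cx,cy)=(1.0000,0.0000)
member 10 (5-6): L=2.5174, (cx,cy)=(0.1931,-0.9812)
solve A·x = −loads:
  F[0-1] = +1660.3255 N (tension)
  F[0-2] = +2058.7569 N (tension)
  F[1-2] = -1962.7177 N (compression)
  F[1-3] = +778.1006 N (tension)
  F[2-3] = +1957.2674 N (tension)
  F[2-4] = +1237.3133 N (tension)
  F[3-4] = -1939.9957 N (compression)
  F[3-5] = -819.1758 N (compression)
  F[4-5] = +1943.9612 N (tension)
  F[4-6] = +330.7831 N (tension)
  F[5-6] = -1713.3742 N (compression)
  Rx@0 = -2359.6100 N
  Ry@0 = -1632.8405 N
  Ry@6 = +1681.1405 N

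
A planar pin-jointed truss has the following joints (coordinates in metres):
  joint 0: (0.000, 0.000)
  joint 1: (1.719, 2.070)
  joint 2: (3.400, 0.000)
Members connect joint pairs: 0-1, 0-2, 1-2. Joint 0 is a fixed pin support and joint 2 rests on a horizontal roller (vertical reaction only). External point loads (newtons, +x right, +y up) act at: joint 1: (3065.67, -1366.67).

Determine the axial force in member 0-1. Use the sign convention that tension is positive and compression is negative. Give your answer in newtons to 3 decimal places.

1547.807

N=3 nodes, M=3 members, R=3 reactions → 2N=6, M+R=6
member 0 (0-1): L=2.6907, (cx,cy)=(0.6389,0.7693)
member 1 (0-2): L=3.4000, (cx,cy)=(1.0000,0.0000)
member 2 (1-2): L=2.6666, (cx,cy)=(0.6304,-0.7763)
solve A·x = −loads:
  F[0-1] = +1547.8074 N (tension)
  F[0-2] = +2076.8262 N (tension)
  F[1-2] = -3294.4842 N (compression)
  Rx@0 = -3065.6700 N
  Ry@0 = -1190.7543 N
  Ry@2 = +2557.4243 N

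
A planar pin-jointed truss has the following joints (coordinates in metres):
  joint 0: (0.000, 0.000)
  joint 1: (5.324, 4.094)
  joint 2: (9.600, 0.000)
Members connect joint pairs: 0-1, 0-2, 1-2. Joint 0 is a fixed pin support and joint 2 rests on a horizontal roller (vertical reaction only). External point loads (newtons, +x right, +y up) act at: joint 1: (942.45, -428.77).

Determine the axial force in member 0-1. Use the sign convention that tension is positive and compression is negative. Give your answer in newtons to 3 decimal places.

N=3 nodes, M=3 members, R=3 reactions → 2N=6, M+R=6
member 0 (0-1): L=6.7161, (cx,cy)=(0.7927,0.6096)
member 1 (0-2): L=9.6000, (cx,cy)=(1.0000,0.0000)
member 2 (1-2): L=5.9199, (cx,cy)=(0.7223,-0.6916)
solve A·x = −loads:
  F[0-1] = +346.0316 N (tension)
  F[0-2] = +668.1426 N (tension)
  F[1-2] = -925.0061 N (compression)
  Rx@0 = -942.4500 N
  Ry@0 = -210.9344 N
  Ry@2 = +639.7044 N

346.032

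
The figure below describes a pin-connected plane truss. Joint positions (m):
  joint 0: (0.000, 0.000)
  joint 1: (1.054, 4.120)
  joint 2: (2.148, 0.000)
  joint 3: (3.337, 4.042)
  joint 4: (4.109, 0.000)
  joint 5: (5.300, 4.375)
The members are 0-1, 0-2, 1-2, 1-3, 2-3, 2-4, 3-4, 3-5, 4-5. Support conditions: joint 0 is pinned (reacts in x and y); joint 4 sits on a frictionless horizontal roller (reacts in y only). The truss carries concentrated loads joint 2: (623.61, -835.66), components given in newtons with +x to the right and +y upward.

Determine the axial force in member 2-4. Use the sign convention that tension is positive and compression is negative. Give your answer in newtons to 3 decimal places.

83.435

N=6 nodes, M=9 members, R=3 reactions → 2N=12, M+R=12
member 0 (0-1): L=4.2527, (cx,cy)=(0.2478,0.9688)
member 1 (0-2): L=2.1480, (cx,cy)=(1.0000,0.0000)
member 2 (1-2): L=4.2628, (cx,cy)=(0.2566,-0.9665)
member 3 (1-3): L=2.2843, (cx,cy)=(0.9994,-0.0341)
member 4 (2-3): L=4.2133, (cx,cy)=(0.2822,0.9594)
member 5 (2-4): L=1.9610, (cx,cy)=(1.0000,0.0000)
member 6 (3-4): L=4.1151, (cx,cy)=(0.1876,-0.9822)
member 7 (3-5): L=1.9910, (cx,cy)=(0.9859,0.1672)
member 8 (4-5): L=4.5342, (cx,cy)=(0.2627,0.9649)
solve A·x = −loads:
  F[0-1] = -411.6583 N (compression)
  F[0-2] = +725.6368 N (tension)
  F[1-2] = +420.0524 N (tension)
  F[1-3] = -209.9517 N (compression)
  F[2-3] = +447.8809 N (tension)
  F[2-4] = +83.4351 N (tension)
  F[3-4] = -444.7418 N (compression)
  F[3-5] = +0.0000 N (tension)
  F[4-5] = -0.0000 N (compression)
  Rx@0 = -623.6100 N
  Ry@0 = +398.8146 N
  Ry@4 = +436.8454 N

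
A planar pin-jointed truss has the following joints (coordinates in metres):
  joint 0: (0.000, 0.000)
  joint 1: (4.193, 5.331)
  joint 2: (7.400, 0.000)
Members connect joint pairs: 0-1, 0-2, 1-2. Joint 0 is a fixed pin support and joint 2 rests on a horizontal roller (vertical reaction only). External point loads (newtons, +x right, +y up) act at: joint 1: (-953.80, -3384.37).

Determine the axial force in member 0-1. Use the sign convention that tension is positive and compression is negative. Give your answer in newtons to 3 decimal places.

-2740.227

N=3 nodes, M=3 members, R=3 reactions → 2N=6, M+R=6
member 0 (0-1): L=6.7824, (cx,cy)=(0.6182,0.7860)
member 1 (0-2): L=7.4000, (cx,cy)=(1.0000,0.0000)
member 2 (1-2): L=6.2213, (cx,cy)=(0.5155,-0.8569)
solve A·x = −loads:
  F[0-1] = -2740.2272 N (compression)
  F[0-2] = +740.2597 N (tension)
  F[1-2] = -1436.0361 N (compression)
  Rx@0 = +953.8000 N
  Ry@0 = +2153.8355 N
  Ry@2 = +1230.5345 N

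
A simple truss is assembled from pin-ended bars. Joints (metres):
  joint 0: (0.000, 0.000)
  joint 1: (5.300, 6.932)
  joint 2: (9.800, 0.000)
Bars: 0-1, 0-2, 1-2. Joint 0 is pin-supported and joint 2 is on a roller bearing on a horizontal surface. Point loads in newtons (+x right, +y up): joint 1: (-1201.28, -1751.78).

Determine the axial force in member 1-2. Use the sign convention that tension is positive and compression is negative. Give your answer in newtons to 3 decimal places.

-116.445

N=3 nodes, M=3 members, R=3 reactions → 2N=6, M+R=6
member 0 (0-1): L=8.7260, (cx,cy)=(0.6074,0.7944)
member 1 (0-2): L=9.8000, (cx,cy)=(1.0000,0.0000)
member 2 (1-2): L=8.2645, (cx,cy)=(0.5445,-0.8388)
solve A·x = −loads:
  F[0-1] = -2082.1877 N (compression)
  F[0-2] = +63.4035 N (tension)
  F[1-2] = -116.4445 N (compression)
  Rx@0 = +1201.2800 N
  Ry@0 = +1654.1105 N
  Ry@2 = +97.6695 N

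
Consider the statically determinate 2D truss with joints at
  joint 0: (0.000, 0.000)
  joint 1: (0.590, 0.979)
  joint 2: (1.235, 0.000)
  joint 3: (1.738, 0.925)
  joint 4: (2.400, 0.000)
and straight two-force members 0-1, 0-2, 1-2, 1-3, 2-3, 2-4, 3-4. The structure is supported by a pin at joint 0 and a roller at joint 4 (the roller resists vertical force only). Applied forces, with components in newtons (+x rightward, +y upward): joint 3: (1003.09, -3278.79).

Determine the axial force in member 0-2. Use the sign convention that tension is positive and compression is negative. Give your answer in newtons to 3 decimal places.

N=5 nodes, M=7 members, R=3 reactions → 2N=10, M+R=10
member 0 (0-1): L=1.1430, (cx,cy)=(0.5162,0.8565)
member 1 (0-2): L=1.2350, (cx,cy)=(1.0000,0.0000)
member 2 (1-2): L=1.1724, (cx,cy)=(0.5502,-0.8351)
member 3 (1-3): L=1.1493, (cx,cy)=(0.9989,-0.0470)
member 4 (2-3): L=1.0529, (cx,cy)=(0.4777,0.8785)
member 5 (2-4): L=1.1650, (cx,cy)=(1.0000,0.0000)
member 6 (3-4): L=1.1375, (cx,cy)=(0.5820,-0.8132)
solve A·x = −loads:
  F[0-1] = -604.5527 N (compression)
  F[0-2] = +1315.1403 N (tension)
  F[1-2] = +658.0391 N (tension)
  F[1-3] = -674.8255 N (compression)
  F[2-3] = -625.4891 N (compression)
  F[2-4] = +1975.9791 N (tension)
  F[3-4] = -3395.2325 N (compression)
  Rx@0 = -1003.0900 N
  Ry@0 = +517.7920 N
  Ry@4 = +2760.9980 N

1315.140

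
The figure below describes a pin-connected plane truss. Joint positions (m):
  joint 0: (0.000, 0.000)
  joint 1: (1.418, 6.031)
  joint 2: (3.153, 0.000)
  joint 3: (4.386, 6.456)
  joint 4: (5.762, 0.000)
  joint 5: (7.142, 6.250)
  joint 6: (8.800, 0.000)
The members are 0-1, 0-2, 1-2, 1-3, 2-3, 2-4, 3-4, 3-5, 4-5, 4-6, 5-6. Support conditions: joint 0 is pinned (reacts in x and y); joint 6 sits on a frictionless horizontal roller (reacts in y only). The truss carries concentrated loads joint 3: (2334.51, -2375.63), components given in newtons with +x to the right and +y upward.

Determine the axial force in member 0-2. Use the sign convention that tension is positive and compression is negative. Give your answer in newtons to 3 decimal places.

N=7 nodes, M=11 members, R=3 reactions → 2N=14, M+R=14
member 0 (0-1): L=6.1955, (cx,cy)=(0.2289,0.9735)
member 1 (0-2): L=3.1530, (cx,cy)=(1.0000,0.0000)
member 2 (1-2): L=6.2756, (cx,cy)=(0.2765,-0.9610)
member 3 (1-3): L=2.9983, (cx,cy)=(0.9899,0.1417)
member 4 (2-3): L=6.5727, (cx,cy)=(0.1876,0.9822)
member 5 (2-4): L=2.6090, (cx,cy)=(1.0000,0.0000)
member 6 (3-4): L=6.6010, (cx,cy)=(0.2085,-0.9780)
member 7 (3-5): L=2.7637, (cx,cy)=(0.9972,-0.0745)
member 8 (4-5): L=6.4005, (cx,cy)=(0.2156,0.9765)
member 9 (4-6): L=3.0380, (cx,cy)=(1.0000,0.0000)
member 10 (5-6): L=6.4662, (cx,cy)=(0.2564,-0.9666)
solve A·x = −loads:
  F[0-1] = +535.2963 N (tension)
  F[0-2] = +2211.9928 N (tension)
  F[1-2] = -503.2354 N (compression)
  F[1-3] = +264.3143 N (tension)
  F[2-3] = +492.3621 N (tension)
  F[2-4] = +1980.5001 N (tension)
  F[3-4] = -2855.9184 N (compression)
  F[3-5] = -1389.0395 N (compression)
  F[4-5] = +2860.4579 N (tension)
  F[4-6] = +768.4411 N (tension)
  F[5-6] = -2996.9103 N (compression)
  Rx@0 = -2334.5100 N
  Ry@0 = -521.0870 N
  Ry@6 = +2896.7170 N

2211.993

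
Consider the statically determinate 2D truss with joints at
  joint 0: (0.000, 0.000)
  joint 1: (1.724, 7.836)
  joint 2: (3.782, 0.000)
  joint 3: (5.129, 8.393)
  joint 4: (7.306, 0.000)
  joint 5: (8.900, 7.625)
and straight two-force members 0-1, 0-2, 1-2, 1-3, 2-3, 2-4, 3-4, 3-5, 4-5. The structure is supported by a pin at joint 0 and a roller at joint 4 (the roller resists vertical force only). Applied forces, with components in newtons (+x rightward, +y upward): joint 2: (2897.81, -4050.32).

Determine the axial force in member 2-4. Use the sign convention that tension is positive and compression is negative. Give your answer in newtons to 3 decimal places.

N=6 nodes, M=9 members, R=3 reactions → 2N=12, M+R=12
member 0 (0-1): L=8.0234, (cx,cy)=(0.2149,0.9766)
member 1 (0-2): L=3.7820, (cx,cy)=(1.0000,0.0000)
member 2 (1-2): L=8.1017, (cx,cy)=(0.2540,-0.9672)
member 3 (1-3): L=3.4503, (cx,cy)=(0.9869,0.1614)
member 4 (2-3): L=8.5004, (cx,cy)=(0.1585,0.9874)
member 5 (2-4): L=3.5240, (cx,cy)=(1.0000,0.0000)
member 6 (3-4): L=8.6707, (cx,cy)=(0.2511,-0.9680)
member 7 (3-5): L=3.8484, (cx,cy)=(0.9799,-0.1996)
member 8 (4-5): L=7.7898, (cx,cy)=(0.2046,0.9788)
solve A·x = −loads:
  F[0-1] = -2000.3685 N (compression)
  F[0-2] = +3327.6318 N (tension)
  F[1-2] = +1866.9925 N (tension)
  F[1-3] = -916.0904 N (compression)
  F[2-3] = +2273.2897 N (tension)
  F[2-4] = +543.8416 N (tension)
  F[3-4] = -2166.0589 N (compression)
  F[3-5] = +0.0000 N (tension)
  F[4-5] = -0.0000 N (compression)
  Rx@0 = -2897.8100 N
  Ry@0 = +1953.6446 N
  Ry@4 = +2096.6754 N

543.842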